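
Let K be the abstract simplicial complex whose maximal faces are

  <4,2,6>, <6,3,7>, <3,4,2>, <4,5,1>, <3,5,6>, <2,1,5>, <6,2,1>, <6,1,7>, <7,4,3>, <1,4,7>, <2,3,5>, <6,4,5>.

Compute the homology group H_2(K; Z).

Fix the vertex order 1 < 2 < 3 < 4 < 5 < 6 < 7 and write every simplex with vertices in increasing order. Then dim K = 2 and the simplices of K are:

  0-simplices (7): [1], [2], [3], [4], [5], [6], [7]
  1-simplices (18): [1,2], [1,4], [1,5], [1,6], [1,7], [2,3], [2,4], [2,5], [2,6], [3,4], [3,5], [3,6], [3,7], [4,5], [4,6], [4,7], [5,6], [6,7]
  2-simplices (12): [1,2,5], [1,2,6], [1,4,5], [1,4,7], [1,6,7], [2,3,4], [2,3,5], [2,4,6], [3,4,7], [3,5,6], [3,6,7], [4,5,6]

Hence C_0 ≅ Z^7, C_1 ≅ Z^18, C_2 ≅ Z^12.

Boundary ∂_1: C_1 → C_0 is given by ∂[p,q] = [q] − [p]. For instance
  ∂[2,5] = [5] − [2].
The 7×18 boundary matrix has rank 6 and Smith normal form diag(1,1,1,1,1,1).

∂_2: C_2 → C_1 maps a triangle to the signed sum of its edges. For instance
  ∂[2,3,5] = [3,5] − [2,5] + [2,3],
  ∂[3,6,7] = [6,7] − [3,7] + [3,6].
As a 18×12 matrix over Z this has rank 12, with invariant factors (1,1,1,1,1,1,1,1,1,1,1,2).

Computing H_k = (kernel of ∂_k) / (image of ∂_{k+1}):

  H_2: rank ker ∂_2 − rank ∂_3 = (12 − 12) − 0 = 0, and there is no ∂_3, so H_2 ≅ 0.

H_2 ≅ 0.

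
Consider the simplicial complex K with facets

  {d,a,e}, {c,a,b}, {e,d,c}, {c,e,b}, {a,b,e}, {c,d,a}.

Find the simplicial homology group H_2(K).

We work with the vertex ordering a < b < c < d < e. The simplices of K, each written with vertices in increasing order, are:

  0-simplices (5): a, b, c, d, e
  1-simplices (9): ab, ac, ad, ae, bc, be, cd, ce, de
  2-simplices (6): abc, abe, acd, ade, bce, cde

Hence C_0 ≅ Z^5, C_1 ≅ Z^9, C_2 ≅ Z^6.

Boundary ∂_1: C_1 → C_0 sends each edge [p,q] (with p < q) to q − p. For instance
  ∂ab = b − a.
The 5×9 boundary matrix has rank 4 and Smith normal form diag(1,1,1,1).

∂_2: C_2 → C_1 maps a triangle to the signed sum of its edges. For instance
  ∂ade = de − ae + ad,
  ∂abe = be − ae + ab.
The 9×6 boundary matrix has rank 5 and Smith normal form diag(1,1,1,1,1).

From H_k ≅ ker(∂_k) / im(∂_{k+1}) we obtain:

  H_2: rank ker ∂_2 − rank ∂_3 = (6 − 5) − 0 = 1, and there is no ∂_3, so H_2 = Z.

(K is a triangulation of the 2-sphere S^2.)

H_2 ≅ Z.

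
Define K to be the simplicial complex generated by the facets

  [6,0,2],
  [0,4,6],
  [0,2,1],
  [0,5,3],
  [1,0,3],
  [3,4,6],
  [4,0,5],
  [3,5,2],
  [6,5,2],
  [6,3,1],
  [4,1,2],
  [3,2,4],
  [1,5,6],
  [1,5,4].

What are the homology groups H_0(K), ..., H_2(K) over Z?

Order the vertices as 0 < 1 < 2 < 3 < 4 < 5 < 6. Listing each simplex with vertices in this order, K has dimension 2 with simplices:

  0-simplices (7): [0], [1], [2], [3], [4], [5], [6]
  1-simplices (21): [0,1], [0,2], [0,3], [0,4], [0,5], [0,6], [1,2], [1,3], [1,4], [1,5], [1,6], [2,3], [2,4], [2,5], [2,6], [3,4], [3,5], [3,6], [4,5], [4,6], [5,6]
  2-simplices (14): [0,1,2], [0,1,3], [0,2,6], [0,3,5], [0,4,5], [0,4,6], [1,2,4], [1,3,6], [1,4,5], [1,5,6], [2,3,4], [2,3,5], [2,5,6], [3,4,6]

giving chain groups C_0 ≅ Z^7, C_1 ≅ Z^21, C_2 ≅ Z^14.

Boundary ∂_1: C_1 → C_0 maps an edge to its endpoints' difference, ∂[p,q] = q − p.
The resulting 7×21 matrix has rank 6, and its Smith normal form has invariant factors (1,1,1,1,1,1).

Boundary ∂_2: C_2 → C_1 sends each 2-simplex [p,q,r] to [q,r] − [p,r] + [p,q]. For instance
  ∂[0,2,6] = [2,6] − [0,6] + [0,2],
  ∂[2,3,5] = [3,5] − [2,5] + [2,3].
As a 21×14 matrix over Z this has rank 13, with invariant factors (1,1,1,1,1,1,1,1,1,1,1,1,1).

From H_k ≅ ker(∂_k) / im(∂_{k+1}) we obtain:

  H_0: rank C_0 − rank ∂_1 = 7 − 6 = 1, and the invariant factors of ∂_1 are all 1, so H_0 ≅ Z.
  H_1: rank ker ∂_1 − rank ∂_2 = (21 − 6) − 13 = 2, and the invariant factors of ∂_2 are all 1, so H_1 ≅ Z^2.
  H_2: rank ker ∂_2 − rank ∂_3 = (14 − 13) − 0 = 1, and there is no ∂_3, so H_2 ≅ Z.

As a check, the Euler characteristic is 7 − 21 + 14 = 0, which agrees with 1 − 2 + 1 = 0.

H_0 = Z,  H_1 = Z^2,  H_2 = Z.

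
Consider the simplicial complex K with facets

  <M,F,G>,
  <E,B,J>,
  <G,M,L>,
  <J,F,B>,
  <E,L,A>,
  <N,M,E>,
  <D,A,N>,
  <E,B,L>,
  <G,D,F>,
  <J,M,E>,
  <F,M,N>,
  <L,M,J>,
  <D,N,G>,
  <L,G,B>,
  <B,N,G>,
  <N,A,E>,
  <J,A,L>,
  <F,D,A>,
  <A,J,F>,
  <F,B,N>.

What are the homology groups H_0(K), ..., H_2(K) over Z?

H_0 ≅ Z,  H_1 ≅ Z ⊕ Z_2,  H_2 = 0.

K has 10 vertices, 30 edges, 20 triangles.
rank ∂_0 = 0, rank ∂_1 = 9 ⇒ b_0 = 10 − 0 − 9 = 1; all invariant factors of ∂_1 are 1 so no torsion. So H_0 ≅ Z.
rank ∂_1 = 9, rank ∂_2 = 20 ⇒ b_1 = 30 − 9 − 20 = 1; ∂_2 has invariant factor(s) [2] giving torsion. So H_1 ≅ Z ⊕ Z_2.
rank ∂_2 = 20, rank ∂_3 = 0 ⇒ b_2 = 20 − 20 − 0 = 0. So H_2 ≅ 0.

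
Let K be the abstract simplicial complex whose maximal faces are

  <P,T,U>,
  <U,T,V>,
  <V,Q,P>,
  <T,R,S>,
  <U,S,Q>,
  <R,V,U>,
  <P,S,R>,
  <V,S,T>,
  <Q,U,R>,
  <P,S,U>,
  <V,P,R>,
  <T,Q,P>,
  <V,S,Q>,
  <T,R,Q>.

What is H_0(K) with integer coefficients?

K has 7 vertices, 21 edges, 14 triangles.
rank ∂_0 = 0, rank ∂_1 = 6 ⇒ b_0 = 7 − 0 − 6 = 1; all invariant factors of ∂_1 are 1 so no torsion. So H_0 ≅ Z.

H_0 ≅ Z.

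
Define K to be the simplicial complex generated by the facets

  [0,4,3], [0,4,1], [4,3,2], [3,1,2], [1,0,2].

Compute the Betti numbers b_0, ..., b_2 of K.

Fix the vertex order 0 < 1 < 2 < 3 < 4 and write every simplex with vertices in increasing order. Then dim K = 2 and the simplices of K are:

  0-simplices (5): [0], [1], [2], [3], [4]
  1-simplices (10): [0,1], [0,2], [0,3], [0,4], [1,2], [1,3], [1,4], [2,3], [2,4], [3,4]
  2-simplices (5): [0,1,2], [0,1,4], [0,3,4], [1,2,3], [2,3,4]

Hence C_0 ≅ Z^5, C_1 ≅ Z^10, C_2 ≅ Z^5.

The boundary map ∂_1: C_1 → C_0 sends each edge [p,q] (with p < q) to q − p. For instance
  ∂[0,3] = [3] − [0].
The 5×10 boundary matrix has rank 4 and Smith normal form diag(1,1,1,1).

Boundary ∂_2: C_2 → C_1 maps a triangle to the signed sum of its edges. For instance
  ∂[0,1,2] = [1,2] − [0,2] + [0,1],
  ∂[1,2,3] = [2,3] − [1,3] + [1,2].
The 10×5 boundary matrix has rank 5 and Smith normal form diag(1,1,1,1,1).

From H_k ≅ ker(∂_k) / im(∂_{k+1}) we obtain:

  H_0: rank C_0 − rank ∂_1 = 5 − 4 = 1, and the invariant factors of ∂_1 are all 1, so H_0 = Z.
  H_1: rank ker ∂_1 − rank ∂_2 = (10 − 4) − 5 = 1, and the invariant factors of ∂_2 are all 1, so H_1 = Z.
  H_2: rank ker ∂_2 − rank ∂_3 = (5 − 5) − 0 = 0, and there is no ∂_3, so H_2 = 0.

As a check, the Euler characteristic is 5 − 10 + 5 = 0, which agrees with 1 − 1 + 0 = 0.

Hence the Betti numbers are b_0 = 1, b_1 = 1, b_2 = 0.

b_0 = 1, b_1 = 1, b_2 = 0.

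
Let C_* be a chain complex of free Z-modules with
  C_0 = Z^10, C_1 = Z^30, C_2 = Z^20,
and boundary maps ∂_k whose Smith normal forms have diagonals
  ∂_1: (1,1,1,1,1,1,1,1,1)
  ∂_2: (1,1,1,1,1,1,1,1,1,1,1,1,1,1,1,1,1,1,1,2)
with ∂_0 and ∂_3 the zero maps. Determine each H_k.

H_0: b_0 = 10 − 0 − 9 = 1; torsion from ∂_1 factors > 1: none. So H_0 = Z.
H_1: b_1 = 30 − 9 − 20 = 1; torsion from ∂_2 factors > 1: [2]. So H_1 = Z ⊕ Z/2.
H_2: b_2 = 20 − 20 − 0 = 0; torsion from ∂_3 factors > 1: none. So H_2 = 0.

H_0 = Z,  H_1 = Z ⊕ Z/2,  H_2 = 0.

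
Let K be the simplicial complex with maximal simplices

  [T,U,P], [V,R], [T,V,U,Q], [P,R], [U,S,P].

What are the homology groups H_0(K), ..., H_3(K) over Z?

Order the vertices as P < Q < R < S < T < U < V. Listing each simplex with vertices in this order, K has dimension 3 with simplices:

  0-simplices (7): P, Q, R, S, T, U, V
  1-simplices (12): PR, PS, PT, PU, QT, QU, QV, RV, SU, TU, TV, UV
  2-simplices (6): PSU, PTU, QTU, QTV, QUV, TUV
  3-simplices (1): QTUV

Hence C_0 ≅ Z^7, C_1 ≅ Z^12, C_2 ≅ Z^6, C_3 ≅ Z^1.

Boundary ∂_1: C_1 → C_0 is given by ∂[p,q] = [q] − [p].
This gives a 7×12 integer matrix of rank 6; reducing to Smith normal form yields diagonal entries (1,1,1,1,1,1).

Boundary ∂_2: C_2 → C_1 sends each 2-simplex [p,q,r] to [q,r] − [p,r] + [p,q]. For instance
  ∂PSU = SU − PU + PS,
  ∂QUV = UV − QV + QU.
The 12×6 boundary matrix has rank 5 and Smith normal form diag(1,1,1,1,1).

The boundary map ∂_3: C_3 → C_2 sends each 3-simplex σ to the alternating sum Σ_i (−1)^i (σ with its i-th vertex removed). For instance
  ∂QTUV = TUV − QUV + QTV − QTU.
As a 6×1 matrix over Z this has rank 1, with invariant factors (1).

From H_k ≅ ker(∂_k) / im(∂_{k+1}) we obtain:

  H_0: rank C_0 − rank ∂_1 = 7 − 6 = 1, and the invariant factors of ∂_1 are all 1, so H_0 = Z.
  H_1: rank ker ∂_1 − rank ∂_2 = (12 − 6) − 5 = 1, and the invariant factors of ∂_2 are all 1, so H_1 = Z.
  H_2: rank ker ∂_2 − rank ∂_3 = (6 − 5) − 1 = 0, and the invariant factors of ∂_3 are all 1, so H_2 = 0.
  H_3: rank ker ∂_3 − rank ∂_4 = (1 − 1) − 0 = 0, and there is no ∂_4, so H_3 = 0.

H_0 ≅ Z,  H_1 ≅ Z,  H_2 = 0,  H_3 = 0.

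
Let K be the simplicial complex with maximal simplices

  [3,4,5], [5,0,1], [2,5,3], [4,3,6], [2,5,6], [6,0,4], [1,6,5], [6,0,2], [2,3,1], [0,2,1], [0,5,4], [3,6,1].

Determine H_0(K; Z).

We work with the vertex ordering 0 < 1 < 2 < 3 < 4 < 5 < 6. The simplices of K, each written with vertices in increasing order, are:

  0-simplices (7): [0], [1], [2], [3], [4], [5], [6]
  1-simplices (18): [0,1], [0,2], [0,4], [0,5], [0,6], [1,2], [1,3], [1,5], [1,6], [2,3], [2,5], [2,6], [3,4], [3,5], [3,6], [4,5], [4,6], [5,6]
  2-simplices (12): [0,1,2], [0,1,5], [0,2,6], [0,4,5], [0,4,6], [1,2,3], [1,3,6], [1,5,6], [2,3,5], [2,5,6], [3,4,5], [3,4,6]

giving chain groups C_0 ≅ Z^7, C_1 ≅ Z^18, C_2 ≅ Z^12.

Boundary ∂_1: C_1 → C_0 sends each edge [p,q] (with p < q) to q − p.
The resulting 7×18 matrix has rank 6, and its Smith normal form has invariant factors (1,1,1,1,1,1).

∂_2: C_2 → C_1 maps a triangle to the signed sum of its edges. For instance
  ∂[3,4,6] = [4,6] − [3,6] + [3,4],
  ∂[1,2,3] = [2,3] − [1,3] + [1,2].
As a 18×12 matrix over Z this has rank 12, with invariant factors (1,1,1,1,1,1,1,1,1,1,1,2).

From H_k ≅ ker(∂_k) / im(∂_{k+1}) we obtain:

  H_0: rank C_0 − rank ∂_1 = 7 − 6 = 1, and the invariant factors of ∂_1 are all 1, so H_0 = Z.

H_0 ≅ Z.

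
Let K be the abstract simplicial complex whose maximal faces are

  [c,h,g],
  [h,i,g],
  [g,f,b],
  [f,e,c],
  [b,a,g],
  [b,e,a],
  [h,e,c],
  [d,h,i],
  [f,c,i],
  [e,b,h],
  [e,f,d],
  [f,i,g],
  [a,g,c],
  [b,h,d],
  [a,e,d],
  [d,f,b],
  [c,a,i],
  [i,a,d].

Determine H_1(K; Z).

Order the vertices as a < b < c < d < e < f < g < h < i. Listing each simplex with vertices in this order, K has dimension 2 with simplices:

  0-simplices (9): a, b, c, d, e, f, g, h, i
  1-simplices (27): ab, ac, ad, ae, ag, ai, bd, be, bf, bg, bh, ce, cf, cg, ch, ci, de, df, dh, di, ef, eh, fg, fi, gh, gi, hi
  2-simplices (18): abe, abg, acg, aci, ade, adi, bdf, bdh, beh, bfg, cef, ceh, cfi, cgh, def, dhi, fgi, ghi

Hence C_0 ≅ Z^9, C_1 ≅ Z^27, C_2 ≅ Z^18.

∂_1: C_1 → C_0 is given by ∂[p,q] = [q] − [p]. For instance
  ∂fi = i − f.
The 9×27 boundary matrix has rank 8 and Smith normal form diag(1,1,1,1,1,1,1,1).

The boundary map ∂_2: C_2 → C_1 maps a triangle to the signed sum of its edges. For instance
  ∂beh = eh − bh + be,
  ∂abe = be − ae + ab.
As a 27×18 matrix over Z this has rank 18, with invariant factors (1,1,1,1,1,1,1,1,1,1,1,1,1,1,1,1,1,2).

Now H_k = ker ∂_k / im ∂_{k+1}, so:

  H_1: rank ker ∂_1 − rank ∂_2 = (27 − 8) − 18 = 1, and ∂_2 has invariant factor 2 > 1, so H_1 ≅ Z ⊕ Z/2.

(K is a triangulation of the Klein bottle.)

H_1 ≅ Z ⊕ Z/2.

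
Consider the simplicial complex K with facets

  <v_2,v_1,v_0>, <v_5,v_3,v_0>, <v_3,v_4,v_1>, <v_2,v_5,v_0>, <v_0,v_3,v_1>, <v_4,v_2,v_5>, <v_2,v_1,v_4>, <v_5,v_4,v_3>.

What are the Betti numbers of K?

Fix the vertex order v_0 < v_1 < v_2 < v_3 < v_4 < v_5 and write every simplex with vertices in increasing order. Then dim K = 2 and the simplices of K are:

  0-simplices (6): [v_0], [v_1], [v_2], [v_3], [v_4], [v_5]
  1-simplices (12): [v_0,v_1], [v_0,v_2], [v_0,v_3], [v_0,v_5], [v_1,v_2], [v_1,v_3], [v_1,v_4], [v_2,v_4], [v_2,v_5], [v_3,v_4], [v_3,v_5], [v_4,v_5]
  2-simplices (8): [v_0,v_1,v_2], [v_0,v_1,v_3], [v_0,v_2,v_5], [v_0,v_3,v_5], [v_1,v_2,v_4], [v_1,v_3,v_4], [v_2,v_4,v_5], [v_3,v_4,v_5]

Hence C_0 ≅ Z^6, C_1 ≅ Z^12, C_2 ≅ Z^8.

The boundary map ∂_1: C_1 → C_0 is given by ∂[p,q] = [q] − [p].
This gives a 6×12 integer matrix of rank 5; reducing to Smith normal form yields diagonal entries (1,1,1,1,1).

The boundary map ∂_2: C_2 → C_1 sends each 2-simplex [p,q,r] to [q,r] − [p,r] + [p,q]. For instance
  ∂[v_0,v_1,v_2] = [v_1,v_2] − [v_0,v_2] + [v_0,v_1],
  ∂[v_3,v_4,v_5] = [v_4,v_5] − [v_3,v_5] + [v_3,v_4].
The resulting 12×8 matrix has rank 7, and its Smith normal form has invariant factors (1,1,1,1,1,1,1).

Reading off H_k = ker ∂_k / im ∂_{k+1}:

  H_0: rank C_0 − rank ∂_1 = 6 − 5 = 1, and the invariant factors of ∂_1 are all 1, so H_0 ≅ Z.
  H_1: rank ker ∂_1 − rank ∂_2 = (12 − 5) − 7 = 0, and the invariant factors of ∂_2 are all 1, so H_1 ≅ 0.
  H_2: rank ker ∂_2 − rank ∂_3 = (8 − 7) − 0 = 1, and there is no ∂_3, so H_2 ≅ Z.

(K is a triangulation of the 2-sphere S^2.)

Hence the Betti numbers are b_0 = 1, b_1 = 0, b_2 = 1.

b_0 = 1, b_1 = 0, b_2 = 1.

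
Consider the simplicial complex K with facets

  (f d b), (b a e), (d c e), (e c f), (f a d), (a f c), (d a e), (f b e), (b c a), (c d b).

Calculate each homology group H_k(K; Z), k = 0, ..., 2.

K has 6 vertices, 15 edges, 10 triangles.
rank ∂_0 = 0, rank ∂_1 = 5 ⇒ b_0 = 6 − 0 − 5 = 1; all invariant factors of ∂_1 are 1 so no torsion. So H_0 ≅ Z.
rank ∂_1 = 5, rank ∂_2 = 10 ⇒ b_1 = 15 − 5 − 10 = 0; ∂_2 has invariant factor(s) [2] giving torsion. So H_1 ≅ Z/2Z.
rank ∂_2 = 10, rank ∂_3 = 0 ⇒ b_2 = 10 − 10 − 0 = 0. So H_2 ≅ 0.

H_0 ≅ Z,  H_1 ≅ Z/2Z,  H_2 = 0.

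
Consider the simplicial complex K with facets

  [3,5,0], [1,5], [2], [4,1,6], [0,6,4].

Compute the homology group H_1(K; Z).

H_1 = Z.

Fix the vertex order 0 < 1 < 2 < 3 < 4 < 5 < 6 and write every simplex with vertices in increasing order. Then dim K = 2 and the simplices of K are:

  0-simplices (7): [0], [1], [2], [3], [4], [5], [6]
  1-simplices (9): [0,3], [0,4], [0,5], [0,6], [1,4], [1,5], [1,6], [3,5], [4,6]
  2-simplices (3): [0,3,5], [0,4,6], [1,4,6]

so the chain groups are C_0 ≅ Z^7, C_1 ≅ Z^9, C_2 ≅ Z^3.

∂_1: C_1 → C_0 maps an edge to its endpoints' difference, ∂[p,q] = q − p. For instance
  ∂[0,3] = [3] − [0].
This gives a 7×9 integer matrix of rank 5; reducing to Smith normal form yields diagonal entries (1,1,1,1,1).

∂_2: C_2 → C_1 maps a triangle to the signed sum of its edges. For instance
  ∂[0,3,5] = [3,5] − [0,5] + [0,3],
  ∂[1,4,6] = [4,6] − [1,6] + [1,4].
This gives a 9×3 integer matrix of rank 3; reducing to Smith normal form yields diagonal entries (1,1,1).

Now H_k = ker ∂_k / im ∂_{k+1}, so:

  H_1: rank ker ∂_1 − rank ∂_2 = (9 − 5) − 3 = 1, and the invariant factors of ∂_2 are all 1, so H_1 = Z.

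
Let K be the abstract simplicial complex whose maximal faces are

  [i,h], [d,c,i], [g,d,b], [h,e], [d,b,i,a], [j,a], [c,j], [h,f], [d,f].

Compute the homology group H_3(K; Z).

K has 10 vertices, 16 edges, 6 triangles, 1 3-simplex.
rank ∂_3 = 1, rank ∂_4 = 0 ⇒ b_3 = 1 − 1 − 0 = 0. So H_3 = 0.

H_3 = 0.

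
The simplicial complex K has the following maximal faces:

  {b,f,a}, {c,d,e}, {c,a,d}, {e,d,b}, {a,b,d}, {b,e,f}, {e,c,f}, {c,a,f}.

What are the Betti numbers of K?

Take the total order a < b < c < d < e < f on the vertex set. Then K (dimension 2) consists of the simplices:

  0-simplices (6): a, b, c, d, e, f
  1-simplices (12): ab, ac, ad, af, bd, be, bf, cd, ce, cf, de, ef
  2-simplices (8): abd, abf, acd, acf, bde, bef, cde, cef

so the chain groups are C_0 ≅ Z^6, C_1 ≅ Z^12, C_2 ≅ Z^8.

The boundary map ∂_1: C_1 → C_0 is given by ∂[p,q] = [q] − [p].
The 6×12 boundary matrix has rank 5 and Smith normal form diag(1,1,1,1,1).

∂_2: C_2 → C_1 maps a triangle to the signed sum of its edges. For instance
  ∂abd = bd − ad + ab,
  ∂acd = cd − ad + ac.
As a 12×8 matrix over Z this has rank 7, with invariant factors (1,1,1,1,1,1,1).

Now H_k = ker ∂_k / im ∂_{k+1}, so:

  H_0: rank C_0 − rank ∂_1 = 6 − 5 = 1, and the invariant factors of ∂_1 are all 1, so H_0 = Z.
  H_1: rank ker ∂_1 − rank ∂_2 = (12 − 5) − 7 = 0, and the invariant factors of ∂_2 are all 1, so H_1 = 0.
  H_2: rank ker ∂_2 − rank ∂_3 = (8 − 7) − 0 = 1, and there is no ∂_3, so H_2 = Z.

Hence the Betti numbers are b_0 = 1, b_1 = 0, b_2 = 1.

b_0 = 1, b_1 = 0, b_2 = 1.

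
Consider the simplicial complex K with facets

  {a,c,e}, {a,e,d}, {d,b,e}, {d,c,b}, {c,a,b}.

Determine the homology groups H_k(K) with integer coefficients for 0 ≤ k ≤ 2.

Fix the vertex order a < b < c < d < e and write every simplex with vertices in increasing order. Then dim K = 2 and the simplices of K are:

  0-simplices (5): a, b, c, d, e
  1-simplices (10): ab, ac, ad, ae, bc, bd, be, cd, ce, de
  2-simplices (5): abc, ace, ade, bcd, bde

so the chain groups are C_0 ≅ Z^5, C_1 ≅ Z^10, C_2 ≅ Z^5.

∂_1: C_1 → C_0 sends each edge [p,q] (with p < q) to q − p. For instance
  ∂de = e − d.
As a 5×10 matrix over Z this has rank 4, with invariant factors (1,1,1,1).

∂_2: C_2 → C_1 acts by ∂[p,q,r] = [q,r] − [p,r] + [p,q]. For instance
  ∂abc = bc − ac + ab,
  ∂bcd = cd − bd + bc.
The 10×5 boundary matrix has rank 5 and Smith normal form diag(1,1,1,1,1).

Now H_k = ker ∂_k / im ∂_{k+1}, so:

  H_0: rank C_0 − rank ∂_1 = 5 − 4 = 1, and the invariant factors of ∂_1 are all 1, so H_0 ≅ Z.
  H_1: rank ker ∂_1 − rank ∂_2 = (10 − 4) − 5 = 1, and the invariant factors of ∂_2 are all 1, so H_1 ≅ Z.
  H_2: rank ker ∂_2 − rank ∂_3 = (5 − 5) − 0 = 0, and there is no ∂_3, so H_2 ≅ 0.

(K is a triangulation of the Möbius band.)

H_0 ≅ Z,  H_1 ≅ Z,  H_2 = 0.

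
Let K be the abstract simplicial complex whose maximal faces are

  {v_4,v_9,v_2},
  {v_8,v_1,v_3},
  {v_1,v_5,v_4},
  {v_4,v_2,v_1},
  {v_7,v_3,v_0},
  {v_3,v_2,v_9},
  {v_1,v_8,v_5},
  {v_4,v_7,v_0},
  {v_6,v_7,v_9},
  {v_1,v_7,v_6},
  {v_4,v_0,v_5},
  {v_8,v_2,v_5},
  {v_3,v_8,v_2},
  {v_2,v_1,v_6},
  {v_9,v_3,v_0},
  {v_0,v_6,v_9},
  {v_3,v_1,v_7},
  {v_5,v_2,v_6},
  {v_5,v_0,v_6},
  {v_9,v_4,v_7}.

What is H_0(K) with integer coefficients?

Order the vertices as v_0 < v_1 < v_2 < v_3 < v_4 < v_5 < v_6 < v_7 < v_8 < v_9. Listing each simplex with vertices in this order, K has dimension 2 with simplices:

  0-simplices (10): [v_0], [v_1], [v_2], [v_3], [v_4], [v_5], [v_6], [v_7], [v_8], [v_9]
  1-simplices (30): (30 of them)
  2-simplices (20): (20 of them)

so the chain groups are C_0 ≅ Z^10, C_1 ≅ Z^30, C_2 ≅ Z^20.

Boundary ∂_1: C_1 → C_0 is given by ∂[p,q] = [q] − [p].
This gives a 10×30 integer matrix of rank 9; reducing to Smith normal form yields diagonal entries (1,1,1,1,1,1,1,1,1).

∂_2: C_2 → C_1 sends each 2-simplex [p,q,r] to [q,r] − [p,r] + [p,q]. For instance
  ∂[v_1,v_5,v_8] = [v_5,v_8] − [v_1,v_8] + [v_1,v_5],
  ∂[v_6,v_7,v_9] = [v_7,v_9] − [v_6,v_9] + [v_6,v_7].
The 30×20 boundary matrix has rank 20 and Smith normal form diag(1,1,1,1,1,1,1,1,1,1,1,1,1,1,1,1,1,1,1,2).

Now H_k = ker ∂_k / im ∂_{k+1}, so:

  H_0: rank C_0 − rank ∂_1 = 10 − 9 = 1, and the invariant factors of ∂_1 are all 1, so H_0 = Z.

H_0 ≅ Z.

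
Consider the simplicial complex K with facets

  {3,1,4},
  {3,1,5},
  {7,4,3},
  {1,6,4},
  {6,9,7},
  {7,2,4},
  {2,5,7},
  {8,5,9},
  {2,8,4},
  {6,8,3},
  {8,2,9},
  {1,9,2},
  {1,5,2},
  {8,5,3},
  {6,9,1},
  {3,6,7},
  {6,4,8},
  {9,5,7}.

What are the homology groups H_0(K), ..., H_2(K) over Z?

Take the total order 1 < 2 < 3 < 4 < 5 < 6 < 7 < 8 < 9 on the vertex set. Then K (dimension 2) consists of the simplices:

  0-simplices (9): [1], [2], [3], [4], [5], [6], [7], [8], [9]
  1-simplices (27): (27 of them)
  2-simplices (18): [1,2,5], [1,2,9], [1,3,4], [1,3,5], [1,4,6], [1,6,9], [2,4,7], [2,4,8], [2,5,7], [2,8,9], [3,4,7], [3,5,8], [3,6,7], [3,6,8], [4,6,8], [5,7,9], [5,8,9], [6,7,9]

giving chain groups C_0 ≅ Z^9, C_1 ≅ Z^27, C_2 ≅ Z^18.

∂_1: C_1 → C_0 is given by ∂[p,q] = [q] − [p]. For instance
  ∂[5,8] = [8] − [5].
As a 9×27 matrix over Z this has rank 8, with invariant factors (1,1,1,1,1,1,1,1).

∂_2: C_2 → C_1 acts by ∂[p,q,r] = [q,r] − [p,r] + [p,q]. For instance
  ∂[3,5,8] = [5,8] − [3,8] + [3,5],
  ∂[5,8,9] = [8,9] − [5,9] + [5,8].
The 27×18 boundary matrix has rank 18 and Smith normal form diag(1,1,1,1,1,1,1,1,1,1,1,1,1,1,1,1,1,2).

Reading off H_k = ker ∂_k / im ∂_{k+1}:

  H_0: rank C_0 − rank ∂_1 = 9 − 8 = 1, and the invariant factors of ∂_1 are all 1, so H_0 = Z.
  H_1: rank ker ∂_1 − rank ∂_2 = (27 − 8) − 18 = 1, and ∂_2 has invariant factor 2 > 1, so H_1 = Z ⊕ Z/2.
  H_2: rank ker ∂_2 − rank ∂_3 = (18 − 18) − 0 = 0, and there is no ∂_3, so H_2 = 0.

As a check, the Euler characteristic is 9 − 27 + 18 = 0, which agrees with 1 − 1 + 0 = 0.
(K is a triangulation of the Klein bottle.)

H_0 ≅ Z,  H_1 ≅ Z ⊕ Z/2,  H_2 = 0.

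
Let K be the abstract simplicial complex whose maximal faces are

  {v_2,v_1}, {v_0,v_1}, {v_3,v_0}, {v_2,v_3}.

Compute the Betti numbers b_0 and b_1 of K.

b_0 = 1, b_1 = 1.

We work with the vertex ordering v_0 < v_1 < v_2 < v_3. The simplices of K, each written with vertices in increasing order, are:

  0-simplices (4): [v_0], [v_1], [v_2], [v_3]
  1-simplices (4): [v_0,v_1], [v_0,v_3], [v_1,v_2], [v_2,v_3]

so the chain groups are C_0 ≅ Z^4, C_1 ≅ Z^4.

∂_1: C_1 → C_0 maps an edge to its endpoints' difference, ∂[p,q] = q − p. For instance
  ∂[v_0,v_1] = [v_1] − [v_0].
This gives a 4×4 integer matrix of rank 3; reducing to Smith normal form yields diagonal entries (1,1,1).

From H_k ≅ ker(∂_k) / im(∂_{k+1}) we obtain:

  H_0: rank C_0 − rank ∂_1 = 4 − 3 = 1, and the invariant factors of ∂_1 are all 1, so H_0 = Z.
  H_1: rank ker ∂_1 − rank ∂_2 = (4 − 3) − 0 = 1, and there is no ∂_2, so H_1 = Z.

Hence the Betti numbers are b_0 = 1, b_1 = 1.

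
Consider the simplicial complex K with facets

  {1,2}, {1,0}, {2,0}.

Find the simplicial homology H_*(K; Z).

H_0 = Z,  H_1 = Z.

We work with the vertex ordering 0 < 1 < 2. The simplices of K, each written with vertices in increasing order, are:

  0-simplices (3): [0], [1], [2]
  1-simplices (3): [0,1], [0,2], [1,2]

so the chain groups are C_0 ≅ Z^3, C_1 ≅ Z^3.

∂_1: C_1 → C_0 maps an edge to its endpoints' difference, ∂[p,q] = q − p. For instance
  ∂[0,2] = [2] − [0].
The 3×3 boundary matrix has rank 2 and Smith normal form diag(1,1).

Now H_k = ker ∂_k / im ∂_{k+1}, so:

  H_0: rank C_0 − rank ∂_1 = 3 − 2 = 1, and the invariant factors of ∂_1 are all 1, so H_0 = Z.
  H_1: rank ker ∂_1 − rank ∂_2 = (3 − 2) − 0 = 1, and there is no ∂_2, so H_1 = Z.

As a check, the Euler characteristic is 3 − 3 = 0, which agrees with 1 − 1 = 0.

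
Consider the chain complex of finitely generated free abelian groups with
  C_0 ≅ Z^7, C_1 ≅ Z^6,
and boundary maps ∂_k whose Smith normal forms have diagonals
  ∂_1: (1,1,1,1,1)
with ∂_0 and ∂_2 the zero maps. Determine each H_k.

H_0: b_0 = 7 − 0 − 5 = 2; torsion from ∂_1 factors > 1: none. So H_0 = Z^2.
H_1: b_1 = 6 − 5 − 0 = 1; torsion from ∂_2 factors > 1: none. So H_1 = Z.

H_0 = Z^2,  H_1 = Z.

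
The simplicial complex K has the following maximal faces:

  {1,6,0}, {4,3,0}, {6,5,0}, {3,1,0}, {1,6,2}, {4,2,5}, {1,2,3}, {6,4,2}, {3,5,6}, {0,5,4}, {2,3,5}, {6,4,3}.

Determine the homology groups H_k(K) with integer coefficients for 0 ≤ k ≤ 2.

H_0 = Z,  H_1 = Z/2,  H_2 = 0.

Fix the vertex order 0 < 1 < 2 < 3 < 4 < 5 < 6 and write every simplex with vertices in increasing order. Then dim K = 2 and the simplices of K are:

  0-simplices (7): [0], [1], [2], [3], [4], [5], [6]
  1-simplices (18): [0,1], [0,3], [0,4], [0,5], [0,6], [1,2], [1,3], [1,6], [2,3], [2,4], [2,5], [2,6], [3,4], [3,5], [3,6], [4,5], [4,6], [5,6]
  2-simplices (12): [0,1,3], [0,1,6], [0,3,4], [0,4,5], [0,5,6], [1,2,3], [1,2,6], [2,3,5], [2,4,5], [2,4,6], [3,4,6], [3,5,6]

Hence C_0 ≅ Z^7, C_1 ≅ Z^18, C_2 ≅ Z^12.

∂_1: C_1 → C_0 maps an edge to its endpoints' difference, ∂[p,q] = q − p. For instance
  ∂[4,5] = [5] − [4].
This gives a 7×18 integer matrix of rank 6; reducing to Smith normal form yields diagonal entries (1,1,1,1,1,1).

Boundary ∂_2: C_2 → C_1 sends each 2-simplex [p,q,r] to [q,r] − [p,r] + [p,q]. For instance
  ∂[1,2,6] = [2,6] − [1,6] + [1,2],
  ∂[0,5,6] = [5,6] − [0,6] + [0,5].
This gives a 18×12 integer matrix of rank 12; reducing to Smith normal form yields diagonal entries (1,1,1,1,1,1,1,1,1,1,1,2).

Now H_k = ker ∂_k / im ∂_{k+1}, so:

  H_0: rank C_0 − rank ∂_1 = 7 − 6 = 1, and the invariant factors of ∂_1 are all 1, so H_0 ≅ Z.
  H_1: rank ker ∂_1 − rank ∂_2 = (18 − 6) − 12 = 0, and ∂_2 has invariant factor 2 > 1, so H_1 ≅ Z/2.
  H_2: rank ker ∂_2 − rank ∂_3 = (12 − 12) − 0 = 0, and there is no ∂_3, so H_2 ≅ 0.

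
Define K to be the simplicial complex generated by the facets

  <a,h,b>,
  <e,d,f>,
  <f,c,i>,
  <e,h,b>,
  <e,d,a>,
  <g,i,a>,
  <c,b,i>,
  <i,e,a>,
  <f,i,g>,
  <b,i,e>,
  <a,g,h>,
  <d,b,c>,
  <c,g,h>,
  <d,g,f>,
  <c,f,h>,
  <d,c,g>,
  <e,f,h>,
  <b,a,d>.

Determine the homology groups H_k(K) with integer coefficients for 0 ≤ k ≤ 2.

H_0 = Z,  H_1 = Z ⊕ Z/2,  H_2 = 0.

Order the vertices as a < b < c < d < e < f < g < h < i. Listing each simplex with vertices in this order, K has dimension 2 with simplices:

  0-simplices (9): a, b, c, d, e, f, g, h, i
  1-simplices (27): ab, ad, ae, ag, ah, ai, bc, bd, be, bh, bi, cd, cf, cg, ch, ci, de, df, dg, ef, eh, ei, fg, fh, fi, gh, gi
  2-simplices (18): abd, abh, ade, aei, agh, agi, bcd, bci, beh, bei, cdg, cfh, cfi, cgh, def, dfg, efh, fgi

Hence C_0 ≅ Z^9, C_1 ≅ Z^27, C_2 ≅ Z^18.

Boundary ∂_1: C_1 → C_0 sends each edge [p,q] (with p < q) to q − p. For instance
  ∂ad = d − a.
This gives a 9×27 integer matrix of rank 8; reducing to Smith normal form yields diagonal entries (1,1,1,1,1,1,1,1).

∂_2: C_2 → C_1 maps a triangle to the signed sum of its edges. For instance
  ∂bcd = cd − bd + bc,
  ∂aei = ei − ai + ae.
As a 27×18 matrix over Z this has rank 18, with invariant factors (1,1,1,1,1,1,1,1,1,1,1,1,1,1,1,1,1,2).

Now H_k = ker ∂_k / im ∂_{k+1}, so:

  H_0: rank C_0 − rank ∂_1 = 9 − 8 = 1, and the invariant factors of ∂_1 are all 1, so H_0 ≅ Z.
  H_1: rank ker ∂_1 − rank ∂_2 = (27 − 8) − 18 = 1, and ∂_2 has invariant factor 2 > 1, so H_1 ≅ Z ⊕ Z/2.
  H_2: rank ker ∂_2 − rank ∂_3 = (18 − 18) − 0 = 0, and there is no ∂_3, so H_2 ≅ 0.

As a check, the Euler characteristic is 9 − 27 + 18 = 0, which agrees with 1 − 1 + 0 = 0.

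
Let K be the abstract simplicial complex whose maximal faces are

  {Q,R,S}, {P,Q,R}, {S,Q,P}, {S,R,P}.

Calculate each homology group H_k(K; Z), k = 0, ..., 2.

Order the vertices as P < Q < R < S. Listing each simplex with vertices in this order, K has dimension 2 with simplices:

  0-simplices (4): P, Q, R, S
  1-simplices (6): PQ, PR, PS, QR, QS, RS
  2-simplices (4): PQR, PQS, PRS, QRS

so the chain groups are C_0 ≅ Z^4, C_1 ≅ Z^6, C_2 ≅ Z^4.

∂_1: C_1 → C_0 is given by ∂[p,q] = [q] − [p].
As a 4×6 matrix over Z this has rank 3, with invariant factors (1,1,1).

The boundary map ∂_2: C_2 → C_1 sends each 2-simplex [p,q,r] to [q,r] − [p,r] + [p,q]. For instance
  ∂QRS = RS − QS + QR,
  ∂PRS = RS − PS + PR.
The resulting 6×4 matrix has rank 3, and its Smith normal form has invariant factors (1,1,1).

Computing H_k = (kernel of ∂_k) / (image of ∂_{k+1}):

  H_0: rank C_0 − rank ∂_1 = 4 − 3 = 1, and the invariant factors of ∂_1 are all 1, so H_0 ≅ Z.
  H_1: rank ker ∂_1 − rank ∂_2 = (6 − 3) − 3 = 0, and the invariant factors of ∂_2 are all 1, so H_1 ≅ 0.
  H_2: rank ker ∂_2 − rank ∂_3 = (4 − 3) − 0 = 1, and there is no ∂_3, so H_2 ≅ Z.

As a check, the Euler characteristic is 4 − 6 + 4 = 2, which agrees with 1 − 0 + 1 = 2.

H_0 = Z,  H_1 = 0,  H_2 = Z.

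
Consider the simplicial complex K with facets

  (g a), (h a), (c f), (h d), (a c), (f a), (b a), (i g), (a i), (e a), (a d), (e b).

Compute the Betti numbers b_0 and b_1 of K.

Fix the vertex order a < b < c < d < e < f < g < h < i and write every simplex with vertices in increasing order. Then dim K = 1 and the simplices of K are:

  0-simplices (9): a, b, c, d, e, f, g, h, i
  1-simplices (12): ab, ac, ad, ae, af, ag, ah, ai, be, cf, dh, gi

so the chain groups are C_0 ≅ Z^9, C_1 ≅ Z^12.

Boundary ∂_1: C_1 → C_0 maps an edge to its endpoints' difference, ∂[p,q] = q − p. For instance
  ∂ad = d − a.
This gives a 9×12 integer matrix of rank 8; reducing to Smith normal form yields diagonal entries (1,1,1,1,1,1,1,1).

Now H_k = ker ∂_k / im ∂_{k+1}, so:

  H_0: rank C_0 − rank ∂_1 = 9 − 8 = 1, and the invariant factors of ∂_1 are all 1, so H_0 ≅ Z.
  H_1: rank ker ∂_1 − rank ∂_2 = (12 − 8) − 0 = 4, and there is no ∂_2, so H_1 ≅ Z^4.

Hence the Betti numbers are b_0 = 1, b_1 = 4.

b_0 = 1, b_1 = 4.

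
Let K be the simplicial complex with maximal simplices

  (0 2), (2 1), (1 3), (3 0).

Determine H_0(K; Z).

H_0 ≅ Z.

Order the vertices as 0 < 1 < 2 < 3. Listing each simplex with vertices in this order, K has dimension 1 with simplices:

  0-simplices (4): [0], [1], [2], [3]
  1-simplices (4): [0,2], [0,3], [1,2], [1,3]

giving chain groups C_0 ≅ Z^4, C_1 ≅ Z^4.

The boundary map ∂_1: C_1 → C_0 sends each edge [p,q] (with p < q) to q − p. For instance
  ∂[0,2] = [2] − [0].
As a 4×4 matrix over Z this has rank 3, with invariant factors (1,1,1).

From H_k ≅ ker(∂_k) / im(∂_{k+1}) we obtain:

  H_0: rank C_0 − rank ∂_1 = 4 − 3 = 1, and the invariant factors of ∂_1 are all 1, so H_0 = Z.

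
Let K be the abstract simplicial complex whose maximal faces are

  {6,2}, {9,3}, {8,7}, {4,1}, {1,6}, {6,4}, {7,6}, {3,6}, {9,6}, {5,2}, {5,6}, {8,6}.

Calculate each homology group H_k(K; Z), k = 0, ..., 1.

Order the vertices as 1 < 2 < 3 < 4 < 5 < 6 < 7 < 8 < 9. Listing each simplex with vertices in this order, K has dimension 1 with simplices:

  0-simplices (9): [1], [2], [3], [4], [5], [6], [7], [8], [9]
  1-simplices (12): [1,4], [1,6], [2,5], [2,6], [3,6], [3,9], [4,6], [5,6], [6,7], [6,8], [6,9], [7,8]

giving chain groups C_0 ≅ Z^9, C_1 ≅ Z^12.

Boundary ∂_1: C_1 → C_0 sends each edge [p,q] (with p < q) to q − p. For instance
  ∂[6,7] = [7] − [6].
This gives a 9×12 integer matrix of rank 8; reducing to Smith normal form yields diagonal entries (1,1,1,1,1,1,1,1).

From H_k ≅ ker(∂_k) / im(∂_{k+1}) we obtain:

  H_0: rank C_0 − rank ∂_1 = 9 − 8 = 1, and the invariant factors of ∂_1 are all 1, so H_0 ≅ Z.
  H_1: rank ker ∂_1 − rank ∂_2 = (12 − 8) − 0 = 4, and there is no ∂_2, so H_1 ≅ Z^4.

H_0 ≅ Z,  H_1 ≅ Z^4.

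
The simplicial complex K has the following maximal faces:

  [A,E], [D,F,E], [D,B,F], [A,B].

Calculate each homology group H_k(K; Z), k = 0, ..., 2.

Take the total order A < B < D < E < F on the vertex set. Then K (dimension 2) consists of the simplices:

  0-simplices (5): A, B, D, E, F
  1-simplices (7): AB, AE, BD, BF, DE, DF, EF
  2-simplices (2): BDF, DEF

so the chain groups are C_0 ≅ Z^5, C_1 ≅ Z^7, C_2 ≅ Z^2.

The boundary map ∂_1: C_1 → C_0 is given by ∂[p,q] = [q] − [p]. For instance
  ∂AE = E − A.
As a 5×7 matrix over Z this has rank 4, with invariant factors (1,1,1,1).

The boundary map ∂_2: C_2 → C_1 sends each 2-simplex [p,q,r] to [q,r] − [p,r] + [p,q]. For instance
  ∂DEF = EF − DF + DE,
  ∂BDF = DF − BF + BD.
The resulting 7×2 matrix has rank 2, and its Smith normal form has invariant factors (1,1).

Computing H_k = (kernel of ∂_k) / (image of ∂_{k+1}):

  H_0: rank C_0 − rank ∂_1 = 5 − 4 = 1, and the invariant factors of ∂_1 are all 1, so H_0 ≅ Z.
  H_1: rank ker ∂_1 − rank ∂_2 = (7 − 4) − 2 = 1, and the invariant factors of ∂_2 are all 1, so H_1 ≅ Z.
  H_2: rank ker ∂_2 − rank ∂_3 = (2 − 2) − 0 = 0, and there is no ∂_3, so H_2 ≅ 0.

H_0 ≅ Z,  H_1 ≅ Z,  H_2 = 0.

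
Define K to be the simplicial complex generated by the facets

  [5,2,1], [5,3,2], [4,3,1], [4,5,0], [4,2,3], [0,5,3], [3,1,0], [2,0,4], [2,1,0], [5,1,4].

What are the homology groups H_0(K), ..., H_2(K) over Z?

H_0 ≅ Z,  H_1 ≅ Z/2Z,  H_2 = 0.

Take the total order 0 < 1 < 2 < 3 < 4 < 5 on the vertex set. Then K (dimension 2) consists of the simplices:

  0-simplices (6): [0], [1], [2], [3], [4], [5]
  1-simplices (15): [0,1], [0,2], [0,3], [0,4], [0,5], [1,2], [1,3], [1,4], [1,5], [2,3], [2,4], [2,5], [3,4], [3,5], [4,5]
  2-simplices (10): [0,1,2], [0,1,3], [0,2,4], [0,3,5], [0,4,5], [1,2,5], [1,3,4], [1,4,5], [2,3,4], [2,3,5]

Hence C_0 ≅ Z^6, C_1 ≅ Z^15, C_2 ≅ Z^10.

The boundary map ∂_1: C_1 → C_0 is given by ∂[p,q] = [q] − [p]. For instance
  ∂[3,4] = [4] − [3].
The resulting 6×15 matrix has rank 5, and its Smith normal form has invariant factors (1,1,1,1,1).

Boundary ∂_2: C_2 → C_1 acts by ∂[p,q,r] = [q,r] − [p,r] + [p,q]. For instance
  ∂[0,3,5] = [3,5] − [0,5] + [0,3],
  ∂[2,3,4] = [3,4] − [2,4] + [2,3].
This gives a 15×10 integer matrix of rank 10; reducing to Smith normal form yields diagonal entries (1,1,1,1,1,1,1,1,1,2).

Computing H_k = (kernel of ∂_k) / (image of ∂_{k+1}):

  H_0: rank C_0 − rank ∂_1 = 6 − 5 = 1, and the invariant factors of ∂_1 are all 1, so H_0 = Z.
  H_1: rank ker ∂_1 − rank ∂_2 = (15 − 5) − 10 = 0, and ∂_2 has invariant factor 2 > 1, so H_1 = Z/2Z.
  H_2: rank ker ∂_2 − rank ∂_3 = (10 − 10) − 0 = 0, and there is no ∂_3, so H_2 = 0.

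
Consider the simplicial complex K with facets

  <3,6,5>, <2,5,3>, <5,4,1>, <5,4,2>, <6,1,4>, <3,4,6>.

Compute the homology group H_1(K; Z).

K has 6 vertices, 12 edges, 6 triangles.
rank ∂_1 = 5, rank ∂_2 = 6 ⇒ b_1 = 12 − 5 − 6 = 1; all invariant factors of ∂_2 are 1 so no torsion. So H_1 ≅ Z.

H_1 ≅ Z.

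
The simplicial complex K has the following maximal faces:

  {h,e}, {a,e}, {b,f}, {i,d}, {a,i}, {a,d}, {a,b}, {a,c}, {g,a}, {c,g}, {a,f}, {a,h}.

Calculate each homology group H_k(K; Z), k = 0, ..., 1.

H_0 = Z,  H_1 = Z^4.

Fix the vertex order a < b < c < d < e < f < g < h < i and write every simplex with vertices in increasing order. Then dim K = 1 and the simplices of K are:

  0-simplices (9): a, b, c, d, e, f, g, h, i
  1-simplices (12): ab, ac, ad, ae, af, ag, ah, ai, bf, cg, di, eh

so the chain groups are C_0 ≅ Z^9, C_1 ≅ Z^12.

∂_1: C_1 → C_0 is given by ∂[p,q] = [q] − [p].
This gives a 9×12 integer matrix of rank 8; reducing to Smith normal form yields diagonal entries (1,1,1,1,1,1,1,1).

From H_k ≅ ker(∂_k) / im(∂_{k+1}) we obtain:

  H_0: rank C_0 − rank ∂_1 = 9 − 8 = 1, and the invariant factors of ∂_1 are all 1, so H_0 ≅ Z.
  H_1: rank ker ∂_1 − rank ∂_2 = (12 − 8) − 0 = 4, and there is no ∂_2, so H_1 ≅ Z^4.

As a check, the Euler characteristic is 9 − 12 = -3, which agrees with 1 − 4 = -3.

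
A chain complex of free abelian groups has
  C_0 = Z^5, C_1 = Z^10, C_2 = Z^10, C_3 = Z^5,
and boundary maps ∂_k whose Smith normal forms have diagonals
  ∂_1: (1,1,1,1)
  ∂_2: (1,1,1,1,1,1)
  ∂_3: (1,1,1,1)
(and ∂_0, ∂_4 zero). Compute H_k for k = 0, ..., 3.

H_0: b_0 = 5 − 0 − 4 = 1; torsion from ∂_1 factors > 1: none. So H_0 = Z.
H_1: b_1 = 10 − 4 − 6 = 0; torsion from ∂_2 factors > 1: none. So H_1 = 0.
H_2: b_2 = 10 − 6 − 4 = 0; torsion from ∂_3 factors > 1: none. So H_2 = 0.
H_3: b_3 = 5 − 4 − 0 = 1; torsion from ∂_4 factors > 1: none. So H_3 = Z.

H_0 = Z,  H_1 = 0,  H_2 = 0,  H_3 = Z.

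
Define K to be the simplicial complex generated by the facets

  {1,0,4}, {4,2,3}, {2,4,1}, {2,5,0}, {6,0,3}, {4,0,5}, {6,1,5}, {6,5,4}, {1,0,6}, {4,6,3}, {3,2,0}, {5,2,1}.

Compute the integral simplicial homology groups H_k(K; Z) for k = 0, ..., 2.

Order the vertices as 0 < 1 < 2 < 3 < 4 < 5 < 6. Listing each simplex with vertices in this order, K has dimension 2 with simplices:

  0-simplices (7): [0], [1], [2], [3], [4], [5], [6]
  1-simplices (18): [0,1], [0,2], [0,3], [0,4], [0,5], [0,6], [1,2], [1,4], [1,5], [1,6], [2,3], [2,4], [2,5], [3,4], [3,6], [4,5], [4,6], [5,6]
  2-simplices (12): [0,1,4], [0,1,6], [0,2,3], [0,2,5], [0,3,6], [0,4,5], [1,2,4], [1,2,5], [1,5,6], [2,3,4], [3,4,6], [4,5,6]

Hence C_0 ≅ Z^7, C_1 ≅ Z^18, C_2 ≅ Z^12.

∂_1: C_1 → C_0 sends each edge [p,q] (with p < q) to q − p.
This gives a 7×18 integer matrix of rank 6; reducing to Smith normal form yields diagonal entries (1,1,1,1,1,1).

∂_2: C_2 → C_1 acts by ∂[p,q,r] = [q,r] − [p,r] + [p,q]. For instance
  ∂[0,1,6] = [1,6] − [0,6] + [0,1],
  ∂[0,4,5] = [4,5] − [0,5] + [0,4].
This gives a 18×12 integer matrix of rank 12; reducing to Smith normal form yields diagonal entries (1,1,1,1,1,1,1,1,1,1,1,2).

From H_k ≅ ker(∂_k) / im(∂_{k+1}) we obtain:

  H_0: rank C_0 − rank ∂_1 = 7 − 6 = 1, and the invariant factors of ∂_1 are all 1, so H_0 ≅ Z.
  H_1: rank ker ∂_1 − rank ∂_2 = (18 − 6) − 12 = 0, and ∂_2 has invariant factor 2 > 1, so H_1 ≅ Z/2.
  H_2: rank ker ∂_2 − rank ∂_3 = (12 − 12) − 0 = 0, and there is no ∂_3, so H_2 ≅ 0.

As a check, the Euler characteristic is 7 − 18 + 12 = 1, which agrees with 1 − 0 + 0 = 1.
(K is a triangulation of the real projective plane RP^2.)

H_0 ≅ Z,  H_1 ≅ Z/2,  H_2 = 0.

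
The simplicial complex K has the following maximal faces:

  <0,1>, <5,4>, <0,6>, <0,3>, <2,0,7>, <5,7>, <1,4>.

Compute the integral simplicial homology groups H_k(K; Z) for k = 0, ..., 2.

Order the vertices as 0 < 1 < 2 < 3 < 4 < 5 < 6 < 7. Listing each simplex with vertices in this order, K has dimension 2 with simplices:

  0-simplices (8): [0], [1], [2], [3], [4], [5], [6], [7]
  1-simplices (9): [0,1], [0,2], [0,3], [0,6], [0,7], [1,4], [2,7], [4,5], [5,7]
  2-simplices (1): [0,2,7]

giving chain groups C_0 ≅ Z^8, C_1 ≅ Z^9, C_2 ≅ Z^1.

Boundary ∂_1: C_1 → C_0 sends each edge [p,q] (with p < q) to q − p.
This gives a 8×9 integer matrix of rank 7; reducing to Smith normal form yields diagonal entries (1,1,1,1,1,1,1).

The boundary map ∂_2: C_2 → C_1 sends each 2-simplex [p,q,r] to [q,r] − [p,r] + [p,q]. For instance
  ∂[0,2,7] = [2,7] − [0,7] + [0,2].
This gives a 9×1 integer matrix of rank 1; reducing to Smith normal form yields diagonal entries (1).

Now H_k = ker ∂_k / im ∂_{k+1}, so:

  H_0: rank C_0 − rank ∂_1 = 8 − 7 = 1, and the invariant factors of ∂_1 are all 1, so H_0 ≅ Z.
  H_1: rank ker ∂_1 − rank ∂_2 = (9 − 7) − 1 = 1, and the invariant factors of ∂_2 are all 1, so H_1 ≅ Z.
  H_2: rank ker ∂_2 − rank ∂_3 = (1 − 1) − 0 = 0, and there is no ∂_3, so H_2 ≅ 0.

H_0 ≅ Z,  H_1 ≅ Z,  H_2 = 0.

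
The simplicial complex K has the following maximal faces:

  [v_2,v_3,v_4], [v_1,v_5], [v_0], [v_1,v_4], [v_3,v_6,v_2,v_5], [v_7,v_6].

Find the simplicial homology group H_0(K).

Fix the vertex order v_0 < v_1 < v_2 < v_3 < v_4 < v_5 < v_6 < v_7 and write every simplex with vertices in increasing order. Then dim K = 3 and the simplices of K are:

  0-simplices (8): [v_0], [v_1], [v_2], [v_3], [v_4], [v_5], [v_6], [v_7]
  1-simplices (11): [v_1,v_4], [v_1,v_5], [v_2,v_3], [v_2,v_4], [v_2,v_5], [v_2,v_6], [v_3,v_4], [v_3,v_5], [v_3,v_6], [v_5,v_6], [v_6,v_7]
  2-simplices (5): [v_2,v_3,v_4], [v_2,v_3,v_5], [v_2,v_3,v_6], [v_2,v_5,v_6], [v_3,v_5,v_6]
  3-simplices (1): [v_2,v_3,v_5,v_6]

Hence C_0 ≅ Z^8, C_1 ≅ Z^11, C_2 ≅ Z^5, C_3 ≅ Z^1.

∂_1: C_1 → C_0 is given by ∂[p,q] = [q] − [p]. For instance
  ∂[v_3,v_4] = [v_4] − [v_3].
The resulting 8×11 matrix has rank 6, and its Smith normal form has invariant factors (1,1,1,1,1,1).

The boundary map ∂_2: C_2 → C_1 maps a triangle to the signed sum of its edges. For instance
  ∂[v_2,v_3,v_6] = [v_3,v_6] − [v_2,v_6] + [v_2,v_3],
  ∂[v_2,v_3,v_5] = [v_3,v_5] − [v_2,v_5] + [v_2,v_3].
This gives a 11×5 integer matrix of rank 4; reducing to Smith normal form yields diagonal entries (1,1,1,1).

Boundary ∂_3: C_3 → C_2 sends each 3-simplex σ to the alternating sum Σ_i (−1)^i (σ with its i-th vertex removed). For instance
  ∂[v_2,v_3,v_5,v_6] = [v_3,v_5,v_6] − [v_2,v_5,v_6] + [v_2,v_3,v_6] − [v_2,v_3,v_5].
The 5×1 boundary matrix has rank 1 and Smith normal form diag(1).

Computing H_k = (kernel of ∂_k) / (image of ∂_{k+1}):

  H_0: rank C_0 − rank ∂_1 = 8 − 6 = 2, and the invariant factors of ∂_1 are all 1, so H_0 = Z^2.

H_0 ≅ Z^2.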